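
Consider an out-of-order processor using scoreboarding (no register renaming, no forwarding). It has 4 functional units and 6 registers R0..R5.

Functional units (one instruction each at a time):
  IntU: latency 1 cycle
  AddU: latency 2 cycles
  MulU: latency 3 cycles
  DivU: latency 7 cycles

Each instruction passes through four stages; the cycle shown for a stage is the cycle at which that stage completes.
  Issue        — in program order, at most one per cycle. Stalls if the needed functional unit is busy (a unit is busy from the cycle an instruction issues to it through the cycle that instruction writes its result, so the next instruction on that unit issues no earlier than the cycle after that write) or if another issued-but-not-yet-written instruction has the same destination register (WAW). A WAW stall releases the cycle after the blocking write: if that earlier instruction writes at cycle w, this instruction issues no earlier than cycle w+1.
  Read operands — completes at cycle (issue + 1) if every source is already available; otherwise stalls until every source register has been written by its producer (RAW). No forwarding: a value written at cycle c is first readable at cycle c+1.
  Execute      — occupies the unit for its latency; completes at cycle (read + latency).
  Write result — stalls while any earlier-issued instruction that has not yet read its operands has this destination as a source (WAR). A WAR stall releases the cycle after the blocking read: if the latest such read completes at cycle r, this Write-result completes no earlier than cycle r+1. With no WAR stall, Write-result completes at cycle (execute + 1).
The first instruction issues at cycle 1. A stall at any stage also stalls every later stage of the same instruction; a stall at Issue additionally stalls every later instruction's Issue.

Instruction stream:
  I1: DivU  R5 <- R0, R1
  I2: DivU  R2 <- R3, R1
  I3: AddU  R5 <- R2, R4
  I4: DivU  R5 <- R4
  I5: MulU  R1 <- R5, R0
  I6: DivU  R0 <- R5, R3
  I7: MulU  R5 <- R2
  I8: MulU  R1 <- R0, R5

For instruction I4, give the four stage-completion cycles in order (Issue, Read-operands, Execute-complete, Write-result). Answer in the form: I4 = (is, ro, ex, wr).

I4 = (25, 26, 33, 34)

1) issue 1, read 2, done 9, write 10
2) issue 11, read 12, done 19, write 20  <struct: DivU busy until I1 writes@10>
3) issue 12, read 21, done 23, write 24  <RAW R2: wait I2 write@20>
4) issue 25, read 26, done 33, write 34  <WAW R5: wait I3 write@24>
5) issue 26, read 35, done 38, write 39  <RAW R5: wait I4 write@34>
6) issue 35, read 36, done 43, write 44  <struct: DivU busy until I4 writes@34>
7) issue 40, read 41, done 44, write 45  <struct: MulU busy until I5 writes@39>
8) issue 46, read 47, done 50, write 51  <struct: MulU busy until I7 writes@45>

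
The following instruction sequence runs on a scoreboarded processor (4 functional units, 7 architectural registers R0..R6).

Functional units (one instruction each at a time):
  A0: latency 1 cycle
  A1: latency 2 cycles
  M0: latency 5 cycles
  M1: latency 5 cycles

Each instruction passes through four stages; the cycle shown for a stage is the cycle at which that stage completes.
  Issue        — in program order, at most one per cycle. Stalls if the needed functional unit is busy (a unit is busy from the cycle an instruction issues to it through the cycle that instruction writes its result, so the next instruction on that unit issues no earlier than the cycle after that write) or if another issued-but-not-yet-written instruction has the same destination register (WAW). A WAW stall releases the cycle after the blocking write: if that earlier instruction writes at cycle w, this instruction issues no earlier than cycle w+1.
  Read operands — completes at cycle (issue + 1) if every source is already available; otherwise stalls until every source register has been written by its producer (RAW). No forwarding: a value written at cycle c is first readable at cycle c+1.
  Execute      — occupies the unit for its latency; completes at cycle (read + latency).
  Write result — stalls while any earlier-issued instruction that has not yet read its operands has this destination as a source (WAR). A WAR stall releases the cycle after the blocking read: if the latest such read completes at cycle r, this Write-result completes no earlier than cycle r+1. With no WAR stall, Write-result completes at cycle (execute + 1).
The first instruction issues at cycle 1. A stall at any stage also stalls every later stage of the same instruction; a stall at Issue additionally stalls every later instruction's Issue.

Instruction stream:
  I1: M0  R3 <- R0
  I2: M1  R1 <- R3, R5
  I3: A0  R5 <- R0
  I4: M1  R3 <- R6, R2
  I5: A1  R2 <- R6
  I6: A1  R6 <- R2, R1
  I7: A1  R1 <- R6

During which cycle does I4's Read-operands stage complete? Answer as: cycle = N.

cycle = 17

  I1 | 1 | 2 | 7 | 8
  I2 | 2 | 9 | 14 | 15   RAW R3: wait I1 write@8
  I3 | 3 | 4 | 5 | 10   WAR R5: wait I2 read@9
  I4 | 16 | 17 | 22 | 23   struct: M1 busy until I2 writes@15
  I5 | 17 | 18 | 20 | 21
  I6 | 22 | 23 | 25 | 26   struct: A1 busy until I5 writes@21
  I7 | 27 | 28 | 30 | 31   struct: A1 busy until I6 writes@26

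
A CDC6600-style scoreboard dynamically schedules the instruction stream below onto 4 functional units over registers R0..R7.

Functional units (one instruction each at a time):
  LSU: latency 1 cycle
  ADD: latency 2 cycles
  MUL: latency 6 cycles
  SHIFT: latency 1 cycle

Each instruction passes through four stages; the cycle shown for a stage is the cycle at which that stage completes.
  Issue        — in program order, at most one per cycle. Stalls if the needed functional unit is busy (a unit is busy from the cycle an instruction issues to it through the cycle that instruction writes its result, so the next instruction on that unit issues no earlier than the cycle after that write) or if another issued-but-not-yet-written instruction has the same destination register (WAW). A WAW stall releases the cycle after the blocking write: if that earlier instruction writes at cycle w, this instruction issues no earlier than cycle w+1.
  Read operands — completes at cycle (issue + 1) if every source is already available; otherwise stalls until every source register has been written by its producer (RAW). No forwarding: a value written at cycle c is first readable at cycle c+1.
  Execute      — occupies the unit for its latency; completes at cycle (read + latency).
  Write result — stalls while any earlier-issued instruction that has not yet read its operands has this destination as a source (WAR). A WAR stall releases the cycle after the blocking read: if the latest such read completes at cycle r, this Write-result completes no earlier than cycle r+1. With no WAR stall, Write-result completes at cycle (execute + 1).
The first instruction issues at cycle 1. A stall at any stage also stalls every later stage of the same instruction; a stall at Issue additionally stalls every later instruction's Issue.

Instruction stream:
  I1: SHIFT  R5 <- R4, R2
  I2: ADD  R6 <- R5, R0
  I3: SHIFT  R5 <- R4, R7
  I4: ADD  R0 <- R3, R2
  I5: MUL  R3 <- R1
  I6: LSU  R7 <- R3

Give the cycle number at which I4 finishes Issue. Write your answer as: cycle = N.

[I1] 1/2/3/4
[I2] 2/5/7/8  (RAW R5: wait I1 write@4)
[I3] 5/6/7/8  (struct: SHIFT busy until I1 writes@4)
[I4] 9/10/12/13  (struct: ADD busy until I2 writes@8)
[I5] 10/11/17/18
[I6] 11/19/20/21  (RAW R3: wait I5 write@18)

cycle = 9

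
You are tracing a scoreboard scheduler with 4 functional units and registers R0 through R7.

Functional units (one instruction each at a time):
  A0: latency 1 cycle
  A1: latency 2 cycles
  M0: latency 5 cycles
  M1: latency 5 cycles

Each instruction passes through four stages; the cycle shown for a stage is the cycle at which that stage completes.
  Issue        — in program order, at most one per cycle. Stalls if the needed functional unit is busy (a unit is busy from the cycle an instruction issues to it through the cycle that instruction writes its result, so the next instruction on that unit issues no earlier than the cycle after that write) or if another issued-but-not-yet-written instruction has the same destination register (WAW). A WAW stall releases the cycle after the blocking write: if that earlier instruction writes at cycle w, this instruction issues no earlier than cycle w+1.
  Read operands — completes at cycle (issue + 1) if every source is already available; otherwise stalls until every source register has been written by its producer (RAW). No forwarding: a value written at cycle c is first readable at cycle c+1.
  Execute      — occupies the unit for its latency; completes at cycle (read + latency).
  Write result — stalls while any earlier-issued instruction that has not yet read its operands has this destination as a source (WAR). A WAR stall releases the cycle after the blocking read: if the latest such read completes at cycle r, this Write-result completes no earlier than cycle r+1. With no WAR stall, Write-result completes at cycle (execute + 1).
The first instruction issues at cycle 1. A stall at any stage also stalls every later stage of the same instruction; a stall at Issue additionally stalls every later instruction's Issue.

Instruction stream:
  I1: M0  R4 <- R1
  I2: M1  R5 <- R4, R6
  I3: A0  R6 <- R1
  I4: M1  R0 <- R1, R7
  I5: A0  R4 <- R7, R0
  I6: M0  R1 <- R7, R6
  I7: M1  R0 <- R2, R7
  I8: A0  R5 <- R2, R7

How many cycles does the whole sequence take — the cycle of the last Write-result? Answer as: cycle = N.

  I1 | 1 | 2 | 7 | 8
  I2 | 2 | 9 | 14 | 15   RAW R4: wait I1 write@8
  I3 | 3 | 4 | 5 | 10   WAR R6: wait I2 read@9
  I4 | 16 | 17 | 22 | 23   struct: M1 busy until I2 writes@15
  I5 | 17 | 24 | 25 | 26   RAW R0: wait I4 write@23
  I6 | 18 | 19 | 24 | 25
  I7 | 24 | 25 | 30 | 31   struct: M1 busy until I4 writes@23
  I8 | 27 | 28 | 29 | 30   struct: A0 busy until I5 writes@26

cycle = 31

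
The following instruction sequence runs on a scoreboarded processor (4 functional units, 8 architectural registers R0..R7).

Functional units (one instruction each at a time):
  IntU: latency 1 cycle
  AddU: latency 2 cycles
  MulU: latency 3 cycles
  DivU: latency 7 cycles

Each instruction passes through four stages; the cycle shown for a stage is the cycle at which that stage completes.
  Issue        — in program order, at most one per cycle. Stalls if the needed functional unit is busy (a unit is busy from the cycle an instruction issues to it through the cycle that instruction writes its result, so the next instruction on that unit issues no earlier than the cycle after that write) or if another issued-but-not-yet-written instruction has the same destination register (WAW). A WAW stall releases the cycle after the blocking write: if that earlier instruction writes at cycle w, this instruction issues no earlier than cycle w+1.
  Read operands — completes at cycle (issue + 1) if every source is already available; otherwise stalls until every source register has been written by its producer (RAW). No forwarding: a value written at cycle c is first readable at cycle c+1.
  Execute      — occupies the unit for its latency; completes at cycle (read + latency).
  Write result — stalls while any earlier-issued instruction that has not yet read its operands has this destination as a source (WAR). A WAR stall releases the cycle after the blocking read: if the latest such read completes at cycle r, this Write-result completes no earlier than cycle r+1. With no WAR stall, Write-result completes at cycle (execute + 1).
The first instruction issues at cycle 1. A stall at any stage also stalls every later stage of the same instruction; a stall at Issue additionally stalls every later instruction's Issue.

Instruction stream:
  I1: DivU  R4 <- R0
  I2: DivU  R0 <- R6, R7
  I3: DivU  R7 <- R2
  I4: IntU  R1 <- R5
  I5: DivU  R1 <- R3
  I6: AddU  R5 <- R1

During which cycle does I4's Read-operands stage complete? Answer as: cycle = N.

cycle 1: I1 dispatched to DivU
cycle 2: I1 operands ready
cycle 9: I1 complete
cycle 10: R4←I1
cycle 11: I2 dispatched to DivU
cycle 12: I2 operands ready
cycle 19: I2 complete
cycle 20: R0←I2
cycle 21: I3 dispatched to DivU
cycle 22: I3 operands ready | I4 dispatched to IntU
cycle 23: I4 operands ready
cycle 24: I4 complete
cycle 25: R1←I4
cycle 29: I3 complete
cycle 30: R7←I3
cycle 31: I5 dispatched to DivU
cycle 32: I5 operands ready | I6 dispatched to AddU
cycle 39: I5 complete
cycle 40: R1←I5
cycle 41: I6 operands ready
cycle 43: I6 complete
cycle 44: R5←I6

cycle = 23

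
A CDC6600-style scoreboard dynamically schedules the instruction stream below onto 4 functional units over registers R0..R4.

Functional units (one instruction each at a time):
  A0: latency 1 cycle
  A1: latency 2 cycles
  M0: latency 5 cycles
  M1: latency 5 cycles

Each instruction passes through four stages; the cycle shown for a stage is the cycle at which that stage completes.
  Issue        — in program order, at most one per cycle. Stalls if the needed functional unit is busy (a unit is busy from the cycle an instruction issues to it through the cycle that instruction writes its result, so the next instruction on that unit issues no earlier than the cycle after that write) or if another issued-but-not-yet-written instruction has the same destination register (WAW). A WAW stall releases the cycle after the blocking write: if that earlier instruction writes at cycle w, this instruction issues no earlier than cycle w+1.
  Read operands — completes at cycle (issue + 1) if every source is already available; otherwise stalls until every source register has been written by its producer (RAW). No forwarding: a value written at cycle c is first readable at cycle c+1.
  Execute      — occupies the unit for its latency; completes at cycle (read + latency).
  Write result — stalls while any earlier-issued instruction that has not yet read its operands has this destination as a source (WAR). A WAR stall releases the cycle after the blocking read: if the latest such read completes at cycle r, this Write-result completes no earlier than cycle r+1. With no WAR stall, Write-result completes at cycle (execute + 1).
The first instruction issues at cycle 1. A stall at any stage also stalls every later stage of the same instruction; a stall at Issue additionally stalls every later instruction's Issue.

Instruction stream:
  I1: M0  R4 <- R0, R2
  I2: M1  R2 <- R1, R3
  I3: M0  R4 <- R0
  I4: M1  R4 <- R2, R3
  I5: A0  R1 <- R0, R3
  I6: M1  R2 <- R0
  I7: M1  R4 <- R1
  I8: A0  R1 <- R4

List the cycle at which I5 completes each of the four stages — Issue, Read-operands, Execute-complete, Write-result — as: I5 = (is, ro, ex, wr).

I5 = (18, 19, 20, 21)

I1  is:1  ro:2  ex:7  wr:8
I2  is:2  ro:3  ex:8  wr:9
I3  is:9  ro:10  ex:15  wr:16  — struct: M0 busy until I1 writes@8
I4  is:17  ro:18  ex:23  wr:24  — WAW R4: wait I3 write@16
I5  is:18  ro:19  ex:20  wr:21
I6  is:25  ro:26  ex:31  wr:32  — struct: M1 busy until I4 writes@24
I7  is:33  ro:34  ex:39  wr:40  — struct: M1 busy until I6 writes@32
I8  is:34  ro:41  ex:42  wr:43  — RAW R4: wait I7 write@40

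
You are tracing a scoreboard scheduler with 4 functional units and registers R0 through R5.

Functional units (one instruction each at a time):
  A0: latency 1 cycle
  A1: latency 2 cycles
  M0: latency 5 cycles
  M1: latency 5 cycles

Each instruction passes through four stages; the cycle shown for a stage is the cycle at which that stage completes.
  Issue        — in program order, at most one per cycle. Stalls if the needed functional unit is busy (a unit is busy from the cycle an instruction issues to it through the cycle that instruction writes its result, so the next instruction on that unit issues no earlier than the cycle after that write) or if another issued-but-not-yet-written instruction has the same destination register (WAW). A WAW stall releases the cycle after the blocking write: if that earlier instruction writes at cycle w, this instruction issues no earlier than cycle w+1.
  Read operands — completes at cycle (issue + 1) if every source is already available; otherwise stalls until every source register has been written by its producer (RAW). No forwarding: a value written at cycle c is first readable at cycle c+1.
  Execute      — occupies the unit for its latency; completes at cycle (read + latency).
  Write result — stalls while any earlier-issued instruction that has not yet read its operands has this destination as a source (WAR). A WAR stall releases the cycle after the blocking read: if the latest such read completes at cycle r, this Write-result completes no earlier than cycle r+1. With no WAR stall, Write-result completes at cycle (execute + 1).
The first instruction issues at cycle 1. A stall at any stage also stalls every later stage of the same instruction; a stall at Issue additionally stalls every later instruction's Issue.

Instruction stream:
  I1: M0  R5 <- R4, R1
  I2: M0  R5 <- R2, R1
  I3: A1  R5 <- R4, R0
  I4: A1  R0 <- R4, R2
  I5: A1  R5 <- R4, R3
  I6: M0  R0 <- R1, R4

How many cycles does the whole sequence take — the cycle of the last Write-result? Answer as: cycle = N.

cycle 1: I1 issues→M0
cycle 2: I1 reads
cycle 7: I1 exec-done
cycle 8: I1 writes R5
cycle 9: I2 issues→M0
cycle 10: I2 reads
cycle 15: I2 exec-done
cycle 16: I2 writes R5
cycle 17: I3 issues→A1
cycle 18: I3 reads
cycle 20: I3 exec-done
cycle 21: I3 writes R5
cycle 22: I4 issues→A1
cycle 23: I4 reads
cycle 25: I4 exec-done
cycle 26: I4 writes R0
cycle 27: I5 issues→A1
cycle 28: I5 reads, I6 issues→M0
cycle 29: I6 reads
cycle 30: I5 exec-done
cycle 31: I5 writes R5
cycle 34: I6 exec-done
cycle 35: I6 writes R0

cycle = 35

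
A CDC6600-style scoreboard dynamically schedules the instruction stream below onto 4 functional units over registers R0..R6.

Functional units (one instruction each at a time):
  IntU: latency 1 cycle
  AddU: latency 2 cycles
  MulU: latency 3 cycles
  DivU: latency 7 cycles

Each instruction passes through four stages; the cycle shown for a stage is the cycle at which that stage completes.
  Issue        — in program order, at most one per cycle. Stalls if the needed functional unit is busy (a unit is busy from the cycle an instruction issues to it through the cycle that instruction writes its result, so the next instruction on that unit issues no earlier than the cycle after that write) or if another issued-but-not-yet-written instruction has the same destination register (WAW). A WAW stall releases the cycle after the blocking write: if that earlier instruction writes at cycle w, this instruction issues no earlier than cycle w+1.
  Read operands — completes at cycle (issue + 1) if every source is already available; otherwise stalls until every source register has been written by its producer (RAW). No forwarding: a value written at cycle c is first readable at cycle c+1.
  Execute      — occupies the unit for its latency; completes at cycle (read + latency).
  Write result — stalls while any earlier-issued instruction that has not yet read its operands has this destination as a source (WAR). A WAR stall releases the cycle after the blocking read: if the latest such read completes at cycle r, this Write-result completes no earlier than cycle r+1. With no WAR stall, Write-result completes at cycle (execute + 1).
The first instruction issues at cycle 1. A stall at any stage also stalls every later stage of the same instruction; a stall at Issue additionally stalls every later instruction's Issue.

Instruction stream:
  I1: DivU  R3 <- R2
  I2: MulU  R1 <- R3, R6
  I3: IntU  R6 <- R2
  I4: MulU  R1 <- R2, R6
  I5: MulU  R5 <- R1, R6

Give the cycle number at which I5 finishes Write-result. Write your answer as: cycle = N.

[1] I1→DivU
[2] I1 RO | I2→MulU
[3] I3→IntU
[4] I3 RO
[5] I3 EX
[9] I1 EX
[10] I1 WR R3
[11] I2 RO
[12] I3 WR R6
[14] I2 EX
[15] I2 WR R1
[16] I4→MulU
[17] I4 RO
[20] I4 EX
[21] I4 WR R1
[22] I5→MulU
[23] I5 RO
[26] I5 EX
[27] I5 WR R5

cycle = 27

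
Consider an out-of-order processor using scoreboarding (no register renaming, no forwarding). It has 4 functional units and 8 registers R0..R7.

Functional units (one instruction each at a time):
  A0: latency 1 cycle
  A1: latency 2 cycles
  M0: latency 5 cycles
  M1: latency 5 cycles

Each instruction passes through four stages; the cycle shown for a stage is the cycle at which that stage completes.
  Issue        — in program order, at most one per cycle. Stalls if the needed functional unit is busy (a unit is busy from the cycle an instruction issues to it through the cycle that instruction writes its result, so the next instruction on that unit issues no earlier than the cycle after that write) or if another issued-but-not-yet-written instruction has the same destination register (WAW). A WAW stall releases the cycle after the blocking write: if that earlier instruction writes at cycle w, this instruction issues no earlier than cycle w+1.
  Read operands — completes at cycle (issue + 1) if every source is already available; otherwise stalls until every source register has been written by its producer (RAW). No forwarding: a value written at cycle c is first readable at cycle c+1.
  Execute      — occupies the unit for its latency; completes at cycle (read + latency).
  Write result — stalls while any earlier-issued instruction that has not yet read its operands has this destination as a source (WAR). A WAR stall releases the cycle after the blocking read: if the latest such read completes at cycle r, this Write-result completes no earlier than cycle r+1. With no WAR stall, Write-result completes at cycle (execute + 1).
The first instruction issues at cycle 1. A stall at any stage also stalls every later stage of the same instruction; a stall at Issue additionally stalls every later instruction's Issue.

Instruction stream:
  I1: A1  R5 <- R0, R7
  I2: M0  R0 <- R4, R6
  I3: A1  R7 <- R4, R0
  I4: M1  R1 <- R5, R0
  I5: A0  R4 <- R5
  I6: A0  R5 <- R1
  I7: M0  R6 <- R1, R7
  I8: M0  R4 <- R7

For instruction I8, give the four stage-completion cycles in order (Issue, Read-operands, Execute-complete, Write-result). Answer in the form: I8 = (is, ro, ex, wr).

I8 = (24, 25, 30, 31)

1) issue 1, read 2, done 4, write 5
2) issue 2, read 3, done 8, write 9
3) issue 6, read 10, done 12, write 13  <struct: A1 busy until I1 writes@5 / RAW R0: wait I2 write@9>
4) issue 7, read 10, done 15, write 16  <RAW R0: wait I2 write@9>
5) issue 8, read 9, done 10, write 11
6) issue 12, read 17, done 18, write 19  <struct: A0 busy until I5 writes@11 / RAW R1: wait I4 write@16>
7) issue 13, read 17, done 22, write 23  <RAW R1: wait I4 write@16>
8) issue 24, read 25, done 30, write 31  <struct: M0 busy until I7 writes@23>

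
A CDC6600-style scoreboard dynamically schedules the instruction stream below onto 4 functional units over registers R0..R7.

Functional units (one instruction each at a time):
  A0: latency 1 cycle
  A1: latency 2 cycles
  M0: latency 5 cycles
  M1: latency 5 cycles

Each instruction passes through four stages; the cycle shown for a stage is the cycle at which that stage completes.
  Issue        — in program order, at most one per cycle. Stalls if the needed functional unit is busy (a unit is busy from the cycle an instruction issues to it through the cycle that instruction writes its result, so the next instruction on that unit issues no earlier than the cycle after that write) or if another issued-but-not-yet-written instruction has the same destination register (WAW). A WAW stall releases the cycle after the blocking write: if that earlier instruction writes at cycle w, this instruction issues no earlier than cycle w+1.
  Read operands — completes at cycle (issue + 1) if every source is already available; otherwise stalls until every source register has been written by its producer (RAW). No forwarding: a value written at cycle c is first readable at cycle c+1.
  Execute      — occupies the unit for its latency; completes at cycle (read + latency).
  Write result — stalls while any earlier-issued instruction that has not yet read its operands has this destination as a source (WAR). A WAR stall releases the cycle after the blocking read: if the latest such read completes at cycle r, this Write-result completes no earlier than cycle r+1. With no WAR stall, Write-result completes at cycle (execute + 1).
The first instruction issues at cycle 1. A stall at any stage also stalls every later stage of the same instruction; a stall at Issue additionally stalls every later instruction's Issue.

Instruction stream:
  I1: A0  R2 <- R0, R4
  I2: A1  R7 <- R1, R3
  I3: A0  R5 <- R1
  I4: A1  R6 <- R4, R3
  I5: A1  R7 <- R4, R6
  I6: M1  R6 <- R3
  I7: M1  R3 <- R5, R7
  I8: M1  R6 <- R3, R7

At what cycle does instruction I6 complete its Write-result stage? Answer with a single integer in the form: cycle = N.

t=1  I1→A0
t=2  I1 RO; I2→A1
t=3  I1 EX; I2 RO
t=4  I1 WR R2
t=5  I2 EX; I3→A0
t=6  I2 WR R7; I3 RO
t=7  I3 EX; I4→A1
t=8  I3 WR R5; I4 RO
t=10  I4 EX
t=11  I4 WR R6
t=12  I5→A1
t=13  I5 RO; I6→M1
t=14  I6 RO
t=15  I5 EX
t=16  I5 WR R7
t=19  I6 EX
t=20  I6 WR R6
t=21  I7→M1
t=22  I7 RO
t=27  I7 EX
t=28  I7 WR R3
t=29  I8→M1
t=30  I8 RO
t=35  I8 EX
t=36  I8 WR R6

cycle = 20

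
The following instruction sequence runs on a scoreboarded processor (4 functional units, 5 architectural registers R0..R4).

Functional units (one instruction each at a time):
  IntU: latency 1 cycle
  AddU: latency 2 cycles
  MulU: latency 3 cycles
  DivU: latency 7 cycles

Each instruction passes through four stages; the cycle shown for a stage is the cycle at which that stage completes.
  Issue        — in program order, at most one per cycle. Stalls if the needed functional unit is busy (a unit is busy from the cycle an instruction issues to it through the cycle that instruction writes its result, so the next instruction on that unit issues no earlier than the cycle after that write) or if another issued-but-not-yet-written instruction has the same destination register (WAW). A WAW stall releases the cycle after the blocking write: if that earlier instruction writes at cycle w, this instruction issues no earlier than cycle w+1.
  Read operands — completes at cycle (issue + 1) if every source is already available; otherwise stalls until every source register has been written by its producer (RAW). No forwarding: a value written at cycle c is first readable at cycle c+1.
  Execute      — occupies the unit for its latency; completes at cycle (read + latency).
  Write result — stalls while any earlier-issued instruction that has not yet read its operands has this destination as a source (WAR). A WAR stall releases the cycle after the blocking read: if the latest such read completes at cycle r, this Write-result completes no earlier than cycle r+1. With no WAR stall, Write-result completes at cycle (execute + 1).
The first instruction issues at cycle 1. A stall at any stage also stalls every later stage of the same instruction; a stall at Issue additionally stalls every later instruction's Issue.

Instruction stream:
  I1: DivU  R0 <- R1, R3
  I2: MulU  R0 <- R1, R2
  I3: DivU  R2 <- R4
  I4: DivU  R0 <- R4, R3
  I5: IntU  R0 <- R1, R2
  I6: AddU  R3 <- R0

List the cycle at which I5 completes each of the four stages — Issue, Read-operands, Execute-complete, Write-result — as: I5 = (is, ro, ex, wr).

I1  is:1  ro:2  ex:9  wr:10
I2  is:11  ro:12  ex:15  wr:16  — WAW R0: wait I1 write@10
I3  is:12  ro:13  ex:20  wr:21
I4  is:22  ro:23  ex:30  wr:31  — struct: DivU busy until I3 writes@21
I5  is:32  ro:33  ex:34  wr:35  — WAW R0: wait I4 write@31
I6  is:33  ro:36  ex:38  wr:39  — RAW R0: wait I5 write@35

I5 = (32, 33, 34, 35)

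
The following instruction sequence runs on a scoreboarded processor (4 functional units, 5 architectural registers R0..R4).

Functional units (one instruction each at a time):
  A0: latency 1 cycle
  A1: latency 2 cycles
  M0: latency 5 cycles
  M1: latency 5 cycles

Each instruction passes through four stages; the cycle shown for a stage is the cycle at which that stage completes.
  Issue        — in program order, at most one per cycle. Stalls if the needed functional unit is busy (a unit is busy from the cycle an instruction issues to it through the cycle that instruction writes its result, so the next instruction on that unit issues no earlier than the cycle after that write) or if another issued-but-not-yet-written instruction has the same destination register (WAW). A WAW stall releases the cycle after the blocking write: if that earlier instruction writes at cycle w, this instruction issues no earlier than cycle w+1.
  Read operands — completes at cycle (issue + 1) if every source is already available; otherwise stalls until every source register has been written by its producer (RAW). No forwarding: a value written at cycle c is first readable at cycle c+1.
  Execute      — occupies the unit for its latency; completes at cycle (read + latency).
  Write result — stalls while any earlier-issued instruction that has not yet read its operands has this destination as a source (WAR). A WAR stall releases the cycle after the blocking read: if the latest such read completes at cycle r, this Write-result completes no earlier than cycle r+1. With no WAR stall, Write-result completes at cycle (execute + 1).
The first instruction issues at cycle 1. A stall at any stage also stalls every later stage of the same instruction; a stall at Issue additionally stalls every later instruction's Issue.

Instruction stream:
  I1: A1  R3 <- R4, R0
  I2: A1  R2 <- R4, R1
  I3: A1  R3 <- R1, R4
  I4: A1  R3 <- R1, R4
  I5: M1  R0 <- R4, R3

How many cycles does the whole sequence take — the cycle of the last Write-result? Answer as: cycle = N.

t=1  I1→A1
t=2  I1 RO
t=4  I1 EX
t=5  I1 WR R3
t=6  I2→A1
t=7  I2 RO
t=9  I2 EX
t=10  I2 WR R2
t=11  I3→A1
t=12  I3 RO
t=14  I3 EX
t=15  I3 WR R3
t=16  I4→A1
t=17  I4 RO | I5→M1
t=19  I4 EX
t=20  I4 WR R3
t=21  I5 RO
t=26  I5 EX
t=27  I5 WR R0

cycle = 27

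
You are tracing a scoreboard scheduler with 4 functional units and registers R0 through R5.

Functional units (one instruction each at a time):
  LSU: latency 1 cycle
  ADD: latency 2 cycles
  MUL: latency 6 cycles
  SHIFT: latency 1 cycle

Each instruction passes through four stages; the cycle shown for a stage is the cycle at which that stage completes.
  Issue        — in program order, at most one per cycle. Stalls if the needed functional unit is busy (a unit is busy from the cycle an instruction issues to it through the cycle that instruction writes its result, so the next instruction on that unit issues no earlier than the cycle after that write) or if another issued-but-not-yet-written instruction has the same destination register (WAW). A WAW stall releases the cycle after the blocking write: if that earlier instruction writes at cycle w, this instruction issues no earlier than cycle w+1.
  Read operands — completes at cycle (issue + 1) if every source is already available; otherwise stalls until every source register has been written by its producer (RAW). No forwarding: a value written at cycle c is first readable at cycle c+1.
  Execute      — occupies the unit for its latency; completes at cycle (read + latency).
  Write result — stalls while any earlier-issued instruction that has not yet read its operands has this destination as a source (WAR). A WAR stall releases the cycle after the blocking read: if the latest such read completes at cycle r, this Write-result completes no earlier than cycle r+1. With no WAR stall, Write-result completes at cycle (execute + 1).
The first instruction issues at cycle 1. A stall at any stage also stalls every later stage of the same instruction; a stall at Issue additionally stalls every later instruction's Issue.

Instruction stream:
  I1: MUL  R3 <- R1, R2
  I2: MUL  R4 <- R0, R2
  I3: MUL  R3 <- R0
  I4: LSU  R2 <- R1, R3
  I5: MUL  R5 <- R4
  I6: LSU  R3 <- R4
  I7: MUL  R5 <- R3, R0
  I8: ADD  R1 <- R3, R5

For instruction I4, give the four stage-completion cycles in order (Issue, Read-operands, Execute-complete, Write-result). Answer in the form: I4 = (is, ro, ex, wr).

I4 = (20, 28, 29, 30)

1) issue 1, read 2, done 8, write 9
2) issue 10, read 11, done 17, write 18  <struct: MUL busy until I1 writes@9>
3) issue 19, read 20, done 26, write 27  <struct: MUL busy until I2 writes@18>
4) issue 20, read 28, done 29, write 30  <RAW R3: wait I3 write@27>
5) issue 28, read 29, done 35, write 36  <struct: MUL busy until I3 writes@27>
6) issue 31, read 32, done 33, write 34  <struct: LSU busy until I4 writes@30>
7) issue 37, read 38, done 44, write 45  <struct: MUL busy until I5 writes@36>
8) issue 38, read 46, done 48, write 49  <RAW R5: wait I7 write@45>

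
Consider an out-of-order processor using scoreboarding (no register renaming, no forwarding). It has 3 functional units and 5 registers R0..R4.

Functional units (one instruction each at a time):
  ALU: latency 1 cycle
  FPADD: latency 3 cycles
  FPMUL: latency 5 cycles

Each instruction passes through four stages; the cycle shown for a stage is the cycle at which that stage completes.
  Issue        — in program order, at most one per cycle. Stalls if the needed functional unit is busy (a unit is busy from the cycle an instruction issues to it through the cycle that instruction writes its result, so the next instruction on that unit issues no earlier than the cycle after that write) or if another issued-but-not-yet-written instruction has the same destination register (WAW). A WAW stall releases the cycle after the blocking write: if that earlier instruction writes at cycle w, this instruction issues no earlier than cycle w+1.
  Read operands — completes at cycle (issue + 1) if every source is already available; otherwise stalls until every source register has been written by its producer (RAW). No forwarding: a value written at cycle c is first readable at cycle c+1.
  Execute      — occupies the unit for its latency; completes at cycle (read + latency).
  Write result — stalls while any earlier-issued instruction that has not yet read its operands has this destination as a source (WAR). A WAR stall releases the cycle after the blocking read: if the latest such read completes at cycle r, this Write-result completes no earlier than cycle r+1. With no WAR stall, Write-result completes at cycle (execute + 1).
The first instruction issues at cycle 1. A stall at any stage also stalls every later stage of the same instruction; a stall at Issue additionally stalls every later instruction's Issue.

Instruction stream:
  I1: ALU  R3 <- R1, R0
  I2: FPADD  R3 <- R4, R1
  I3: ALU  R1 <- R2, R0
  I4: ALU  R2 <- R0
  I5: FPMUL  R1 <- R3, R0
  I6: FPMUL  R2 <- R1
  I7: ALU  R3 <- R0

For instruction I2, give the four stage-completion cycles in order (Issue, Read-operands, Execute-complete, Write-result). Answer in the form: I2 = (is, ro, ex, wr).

I2 = (5, 6, 9, 10)

I1  is:1  ro:2  ex:3  wr:4
I2  is:5  ro:6  ex:9  wr:10  — WAW R3: wait I1 write@4
I3  is:6  ro:7  ex:8  wr:9
I4  is:10  ro:11  ex:12  wr:13  — struct: ALU busy until I3 writes@9
I5  is:11  ro:12  ex:17  wr:18
I6  is:19  ro:20  ex:25  wr:26  — struct: FPMUL busy until I5 writes@18
I7  is:20  ro:21  ex:22  wr:23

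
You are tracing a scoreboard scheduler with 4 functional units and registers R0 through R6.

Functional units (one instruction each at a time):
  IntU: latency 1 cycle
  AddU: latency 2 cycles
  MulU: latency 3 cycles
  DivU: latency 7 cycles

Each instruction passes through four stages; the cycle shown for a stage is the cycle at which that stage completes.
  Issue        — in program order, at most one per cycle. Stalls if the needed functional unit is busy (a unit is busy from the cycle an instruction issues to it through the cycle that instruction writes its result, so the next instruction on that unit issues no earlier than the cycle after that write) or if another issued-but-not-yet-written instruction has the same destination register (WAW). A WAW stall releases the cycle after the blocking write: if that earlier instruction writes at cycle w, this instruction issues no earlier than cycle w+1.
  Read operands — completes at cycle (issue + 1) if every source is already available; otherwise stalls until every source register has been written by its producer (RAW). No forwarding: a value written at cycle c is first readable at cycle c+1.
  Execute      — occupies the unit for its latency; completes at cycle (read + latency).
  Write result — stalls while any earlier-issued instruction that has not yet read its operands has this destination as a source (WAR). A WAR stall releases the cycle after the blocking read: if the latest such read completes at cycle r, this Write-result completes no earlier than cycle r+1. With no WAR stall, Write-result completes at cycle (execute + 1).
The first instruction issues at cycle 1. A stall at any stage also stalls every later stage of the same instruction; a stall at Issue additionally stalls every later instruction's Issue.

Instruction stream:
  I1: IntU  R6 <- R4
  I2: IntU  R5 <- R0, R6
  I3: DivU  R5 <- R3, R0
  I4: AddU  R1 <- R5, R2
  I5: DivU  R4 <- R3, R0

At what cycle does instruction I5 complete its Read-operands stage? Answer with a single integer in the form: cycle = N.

cycle = 20

t=1  I1→IntU
t=2  I1 RO
t=3  I1 EX
t=4  I1 WR R6
t=5  I2→IntU
t=6  I2 RO
t=7  I2 EX
t=8  I2 WR R5
t=9  I3→DivU
t=10  I3 RO · I4→AddU
t=17  I3 EX
t=18  I3 WR R5
t=19  I4 RO · I5→DivU
t=20  I5 RO
t=21  I4 EX
t=22  I4 WR R1
t=27  I5 EX
t=28  I5 WR R4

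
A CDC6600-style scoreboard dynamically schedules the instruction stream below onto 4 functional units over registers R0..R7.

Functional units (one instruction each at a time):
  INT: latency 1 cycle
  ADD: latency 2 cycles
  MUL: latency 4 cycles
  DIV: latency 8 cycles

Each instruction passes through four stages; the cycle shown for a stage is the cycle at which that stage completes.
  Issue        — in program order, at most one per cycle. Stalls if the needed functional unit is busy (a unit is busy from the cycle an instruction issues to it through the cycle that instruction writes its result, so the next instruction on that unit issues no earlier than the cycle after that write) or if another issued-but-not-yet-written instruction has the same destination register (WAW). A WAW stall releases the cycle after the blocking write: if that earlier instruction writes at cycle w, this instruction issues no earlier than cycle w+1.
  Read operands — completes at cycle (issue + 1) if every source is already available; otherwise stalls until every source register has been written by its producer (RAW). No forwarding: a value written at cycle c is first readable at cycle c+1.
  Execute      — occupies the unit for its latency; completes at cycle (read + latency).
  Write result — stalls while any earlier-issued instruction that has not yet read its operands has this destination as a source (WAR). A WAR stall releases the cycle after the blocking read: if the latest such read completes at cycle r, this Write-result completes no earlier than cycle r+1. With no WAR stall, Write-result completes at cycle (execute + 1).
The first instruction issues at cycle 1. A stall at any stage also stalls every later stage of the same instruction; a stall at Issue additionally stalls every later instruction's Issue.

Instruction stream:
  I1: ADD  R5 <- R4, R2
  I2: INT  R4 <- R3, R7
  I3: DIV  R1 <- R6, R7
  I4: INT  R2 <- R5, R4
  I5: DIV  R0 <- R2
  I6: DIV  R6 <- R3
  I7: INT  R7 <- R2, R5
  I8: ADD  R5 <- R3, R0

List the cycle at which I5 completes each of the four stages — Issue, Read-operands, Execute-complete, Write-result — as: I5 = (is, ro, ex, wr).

I5 = (14, 15, 23, 24)

c1: I1→ADD
c2: I1 RO | I2→INT
c3: I2 RO | I3→DIV
c4: I1 EX | I2 EX | I3 RO
c5: I1 WR R5 | I2 WR R4
c6: I4→INT
c7: I4 RO
c8: I4 EX
c9: I4 WR R2
c12: I3 EX
c13: I3 WR R1
c14: I5→DIV
c15: I5 RO
c23: I5 EX
c24: I5 WR R0
c25: I6→DIV
c26: I6 RO | I7→INT
c27: I7 RO | I8→ADD
c28: I7 EX | I8 RO
c29: I7 WR R7
c30: I8 EX
c31: I8 WR R5
c34: I6 EX
c35: I6 WR R6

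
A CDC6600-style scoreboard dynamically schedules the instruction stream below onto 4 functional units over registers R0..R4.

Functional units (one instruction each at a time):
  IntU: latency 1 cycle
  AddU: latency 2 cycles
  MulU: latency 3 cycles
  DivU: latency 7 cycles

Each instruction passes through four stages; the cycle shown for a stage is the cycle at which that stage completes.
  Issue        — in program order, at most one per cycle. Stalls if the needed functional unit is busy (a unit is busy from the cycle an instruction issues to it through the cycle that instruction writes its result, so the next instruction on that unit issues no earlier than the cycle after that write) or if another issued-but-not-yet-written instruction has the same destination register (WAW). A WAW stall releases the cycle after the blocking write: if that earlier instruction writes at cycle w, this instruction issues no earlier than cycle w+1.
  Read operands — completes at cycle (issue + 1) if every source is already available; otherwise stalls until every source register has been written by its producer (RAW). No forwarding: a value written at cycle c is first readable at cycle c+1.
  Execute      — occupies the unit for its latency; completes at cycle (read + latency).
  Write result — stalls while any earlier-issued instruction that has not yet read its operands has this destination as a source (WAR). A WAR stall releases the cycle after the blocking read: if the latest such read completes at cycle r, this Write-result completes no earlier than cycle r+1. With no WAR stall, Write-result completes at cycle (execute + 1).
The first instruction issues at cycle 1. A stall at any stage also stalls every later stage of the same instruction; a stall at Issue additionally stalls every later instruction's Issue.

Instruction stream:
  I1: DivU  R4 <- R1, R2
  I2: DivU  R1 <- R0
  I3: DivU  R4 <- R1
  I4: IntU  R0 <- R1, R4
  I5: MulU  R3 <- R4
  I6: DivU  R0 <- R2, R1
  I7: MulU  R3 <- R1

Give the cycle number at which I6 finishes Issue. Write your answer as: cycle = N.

cycle = 34

[1] I1 dispatched to DivU
[2] I1 operands ready
[9] I1 complete
[10] R4←I1
[11] I2 dispatched to DivU
[12] I2 operands ready
[19] I2 complete
[20] R1←I2
[21] I3 dispatched to DivU
[22] I3 operands ready | I4 dispatched to IntU
[23] I5 dispatched to MulU
[29] I3 complete
[30] R4←I3
[31] I4 operands ready | I5 operands ready
[32] I4 complete
[33] R0←I4
[34] I5 complete | I6 dispatched to DivU
[35] R3←I5 | I6 operands ready
[36] I7 dispatched to MulU
[37] I7 operands ready
[40] I7 complete
[41] R3←I7
[42] I6 complete
[43] R0←I6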